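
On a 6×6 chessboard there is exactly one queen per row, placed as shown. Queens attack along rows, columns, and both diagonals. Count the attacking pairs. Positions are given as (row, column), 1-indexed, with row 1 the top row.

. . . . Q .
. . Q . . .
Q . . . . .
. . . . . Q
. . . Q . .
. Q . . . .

All columns are distinct and no two queens satisfy |Δrow| = |Δcol|, so no pair attacks.

0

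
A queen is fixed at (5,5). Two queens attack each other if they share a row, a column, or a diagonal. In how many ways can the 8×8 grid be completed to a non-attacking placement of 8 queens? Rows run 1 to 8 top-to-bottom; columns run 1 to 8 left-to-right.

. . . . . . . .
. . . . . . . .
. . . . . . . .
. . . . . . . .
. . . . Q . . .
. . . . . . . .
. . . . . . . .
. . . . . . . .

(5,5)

8

Branch on row 1: col 2 → 0; col 3 → 3; col 4 → 1; col 6 → 3; col 7 → 1; col 8 → 0.
Sum: 0 + 3 + 1 + 3 + 1 + 0 = 8.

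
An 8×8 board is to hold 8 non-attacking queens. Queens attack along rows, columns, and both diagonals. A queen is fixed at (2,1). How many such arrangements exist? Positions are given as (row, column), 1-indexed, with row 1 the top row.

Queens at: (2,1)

Branch on row 1: col 3 → 1; col 4 → 2; col 5 → 3; col 6 → 1; col 7 → 1; col 8 → 0.
Sum: 1 + 2 + 3 + 1 + 1 + 0 = 8.

8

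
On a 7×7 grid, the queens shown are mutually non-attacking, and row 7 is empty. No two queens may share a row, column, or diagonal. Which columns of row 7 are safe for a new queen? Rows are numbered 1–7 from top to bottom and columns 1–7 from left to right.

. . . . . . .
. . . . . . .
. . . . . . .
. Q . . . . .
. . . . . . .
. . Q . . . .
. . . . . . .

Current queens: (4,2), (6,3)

columns 1, 6, 7

(4,2) attacks row 7 at column 2 and diagonals 5.
(6,3) attacks row 7 at column 3 and diagonals 2, 4.
Attacked columns: {2, 3, 4, 5}. Safe: {1, 6, 7}.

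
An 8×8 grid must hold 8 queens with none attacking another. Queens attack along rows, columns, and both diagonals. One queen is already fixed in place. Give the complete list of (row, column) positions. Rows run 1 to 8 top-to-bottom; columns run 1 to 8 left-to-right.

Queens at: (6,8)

Row 1: attacked by (6,8)→{3,8}. Safe: 1, 2, 4, 5, 6, 7. Place at column 4.
Row 2: attacked by (1,4)→{3,4,5}; (6,8)→{4,8}. Safe: 1, 2, 6, 7. Place at column 6.
Row 3: attacked by (1,4)→{2,4,6}; (2,6)→{5,6,7}; (6,8)→{5,8}. Safe: 1, 3. Place at column 1.
Row 4: attacked by (1,4)→{1,4,7}; (2,6)→{4,6,8}; (3,1)→{1,2}; (6,8)→{6,8}. Safe: 3, 5. Place at column 5.
Row 5: attacked by (1,4)→{4,8}; (2,6)→{3,6}; (3,1)→{1,3}; (4,5)→{4,5,6}; (6,8)→{7,8}. Safe: 2. Place at column 2.
Row 7: attacked by (1,4)→{4}; (2,6)→{1,6}; (3,1)→{1,5}; (4,5)→{2,5,8}; (5,2)→{2,4}; (6,8)→{7,8}. Safe: 3. Place at column 3.
Row 8: attacked by (1,4)→{4}; (2,6)→{6}; (3,1)→{1,6}; (4,5)→{1,5}; (5,2)→{2,5}; (6,8)→{6,8}; (7,3)→{2,3,4}. Safe: 7. Place at column 7.
Columns [4, 6, 1, 5, 2, 8, 3, 7], r−c [-3, -4, 2, -1, 3, -2, 4, 1], r+c [5, 8, 4, 9, 7, 14, 10, 15] are all distinct, so no two queens attack.

(1,4) (2,6) (3,1) (4,5) (5,2) (6,8) (7,3) (8,7)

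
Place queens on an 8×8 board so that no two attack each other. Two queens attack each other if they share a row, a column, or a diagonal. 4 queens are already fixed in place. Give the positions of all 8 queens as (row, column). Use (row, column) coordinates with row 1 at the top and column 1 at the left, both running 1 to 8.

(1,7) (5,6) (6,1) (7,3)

(1,7) (2,4) (3,2) (4,8) (5,6) (6,1) (7,3) (8,5)

Row 2: attacked by (1,7)→{6,7,8}; (5,6)→{3,6}; (6,1)→{1,5}; (7,3)→{3,8}. Safe: 2, 4. Place at column 4.
Row 3: attacked by (1,7)→{5,7}; (2,4)→{3,4,5}; (5,6)→{4,6,8}; (6,1)→{1,4}; (7,3)→{3,7}. Safe: 2. Place at column 2.
Row 4: attacked by (1,7)→{4,7}; (2,4)→{2,4,6}; (3,2)→{1,2,3}; (5,6)→{5,6,7}; (6,1)→{1,3}; (7,3)→{3,6}. Safe: 8. Place at column 8.
Row 8: attacked by (1,7)→{7}; (2,4)→{4}; (3,2)→{2,7}; (4,8)→{4,8}; (5,6)→{3,6}; (6,1)→{1,3}; (7,3)→{2,3,4}. Safe: 5. Place at column 5.
Columns [7, 4, 2, 8, 6, 1, 3, 5], r−c [-6, -2, 1, -4, -1, 5, 4, 3], r+c [8, 6, 5, 12, 11, 7, 10, 13] are all distinct, so no two queens attack.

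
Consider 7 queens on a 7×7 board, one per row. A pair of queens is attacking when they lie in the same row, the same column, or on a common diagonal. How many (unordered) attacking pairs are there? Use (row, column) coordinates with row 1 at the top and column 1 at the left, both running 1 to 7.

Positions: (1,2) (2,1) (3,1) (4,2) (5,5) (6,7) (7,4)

5

Same column: (1,2)–(4,2) (column 2); (2,1)–(3,1) (column 1).
Same diagonal: (1,2)–(2,1) (|1−2| = |2−1| = 1); (1,2)–(6,7) (|1−6| = |2−7| = 5); (3,1)–(4,2) (|3−4| = |1−2| = 1).
Total attacking pairs: 5.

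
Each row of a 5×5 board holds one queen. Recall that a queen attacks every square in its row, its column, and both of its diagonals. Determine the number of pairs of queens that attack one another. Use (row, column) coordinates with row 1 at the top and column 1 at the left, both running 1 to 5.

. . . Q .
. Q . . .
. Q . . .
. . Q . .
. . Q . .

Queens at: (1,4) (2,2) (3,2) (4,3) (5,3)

4

Same column: (2,2)–(3,2) (column 2); (4,3)–(5,3) (column 3).
Same diagonal: (1,4)–(3,2) (|1−3| = |4−2| = 2); (3,2)–(4,3) (|3−4| = |2−3| = 1).
Total attacking pairs: 4.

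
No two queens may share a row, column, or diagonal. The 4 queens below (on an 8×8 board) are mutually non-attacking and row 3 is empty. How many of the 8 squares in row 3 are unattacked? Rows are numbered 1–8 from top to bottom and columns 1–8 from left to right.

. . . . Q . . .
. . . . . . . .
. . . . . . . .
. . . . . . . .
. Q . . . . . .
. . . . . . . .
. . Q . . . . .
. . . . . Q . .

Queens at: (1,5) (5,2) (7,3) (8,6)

1

(1,5) attacks row 3 at column 5 and diagonals 3, 7.
(5,2) attacks row 3 at column 2 and diagonals 4.
(7,3) attacks row 3 at column 3 and diagonals 7.
(8,6) attacks row 3 at column 6 and diagonals 1.
Attacked columns: {1, 2, 3, 4, 5, 6, 7}. Safe: {8}.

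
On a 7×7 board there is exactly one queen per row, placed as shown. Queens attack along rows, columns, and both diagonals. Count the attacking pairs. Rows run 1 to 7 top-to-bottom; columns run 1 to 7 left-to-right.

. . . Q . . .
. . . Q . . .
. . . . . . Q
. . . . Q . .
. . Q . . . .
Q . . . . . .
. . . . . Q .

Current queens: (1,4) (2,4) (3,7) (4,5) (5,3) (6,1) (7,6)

1

Same column: (1,4)–(2,4) (column 4).
Total attacking pairs: 1.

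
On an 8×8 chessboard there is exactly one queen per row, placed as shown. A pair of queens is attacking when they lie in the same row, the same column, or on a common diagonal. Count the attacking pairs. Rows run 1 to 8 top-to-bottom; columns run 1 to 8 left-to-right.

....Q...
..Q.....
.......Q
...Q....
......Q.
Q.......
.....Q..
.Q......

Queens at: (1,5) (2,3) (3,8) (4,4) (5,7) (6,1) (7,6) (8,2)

0

All columns are distinct and no two queens satisfy |Δrow| = |Δcol|, so no pair attacks.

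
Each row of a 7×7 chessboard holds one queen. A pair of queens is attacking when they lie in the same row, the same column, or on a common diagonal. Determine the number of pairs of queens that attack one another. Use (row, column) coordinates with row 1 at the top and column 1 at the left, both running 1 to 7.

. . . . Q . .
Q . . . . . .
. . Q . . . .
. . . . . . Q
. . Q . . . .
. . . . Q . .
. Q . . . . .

Same column: (1,5)–(6,5) (column 5); (3,3)–(5,3) (column 3).
Same diagonal: (1,5)–(3,3) (|1−3| = |5−3| = 2); (2,1)–(6,5) (|2−6| = |1−5| = 4); (4,7)–(6,5) (|4−6| = |7−5| = 2).
Total attacking pairs: 5.

5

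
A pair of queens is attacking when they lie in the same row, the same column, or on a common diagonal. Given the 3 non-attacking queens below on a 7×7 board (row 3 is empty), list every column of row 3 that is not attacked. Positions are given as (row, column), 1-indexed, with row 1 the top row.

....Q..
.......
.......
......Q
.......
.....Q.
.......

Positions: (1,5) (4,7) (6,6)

(1,5) attacks row 3 at column 5 and diagonals 3, 7.
(4,7) attacks row 3 at column 7 and diagonals 6.
(6,6) attacks row 3 at column 6 and diagonals 3.
Attacked columns: {3, 5, 6, 7}. Safe: {1, 2, 4}.

columns 1, 2, 4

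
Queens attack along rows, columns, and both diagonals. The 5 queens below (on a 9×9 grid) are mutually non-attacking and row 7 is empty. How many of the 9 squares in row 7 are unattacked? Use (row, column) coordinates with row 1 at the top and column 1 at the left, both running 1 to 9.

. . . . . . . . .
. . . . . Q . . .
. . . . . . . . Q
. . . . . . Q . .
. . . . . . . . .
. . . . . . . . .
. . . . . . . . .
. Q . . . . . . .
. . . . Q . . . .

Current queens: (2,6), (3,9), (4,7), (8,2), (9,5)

1

(2,6) attacks row 7 at column 6 and diagonals 1.
(3,9) attacks row 7 at column 9 and diagonals 5.
(4,7) attacks row 7 at column 7 and diagonals 4.
(8,2) attacks row 7 at column 2 and diagonals 1, 3.
(9,5) attacks row 7 at column 5 and diagonals 3, 7.
Attacked columns: {1, 2, 3, 4, 5, 6, 7, 9}. Safe: {8}.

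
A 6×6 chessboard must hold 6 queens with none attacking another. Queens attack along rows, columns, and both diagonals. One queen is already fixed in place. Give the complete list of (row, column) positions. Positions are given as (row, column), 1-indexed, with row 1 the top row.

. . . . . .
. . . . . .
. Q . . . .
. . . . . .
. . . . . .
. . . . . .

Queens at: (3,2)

Row 1: attacked by (3,2)→{2,4}. Safe: 1, 3, 5, 6. Place at column 3.
Row 2: attacked by (1,3)→{2,3,4}; (3,2)→{1,2,3}. Safe: 5, 6. Place at column 6.
Row 4: attacked by (1,3)→{3,6}; (2,6)→{4,6}; (3,2)→{1,2,3}. Safe: 5. Place at column 5.
Row 5: attacked by (1,3)→{3}; (2,6)→{3,6}; (3,2)→{2,4}; (4,5)→{4,5,6}. Safe: 1. Place at column 1.
Row 6: attacked by (1,3)→{3}; (2,6)→{2,6}; (3,2)→{2,5}; (4,5)→{3,5}; (5,1)→{1,2}. Safe: 4. Place at column 4.
Columns [3, 6, 2, 5, 1, 4], r−c [-2, -4, 1, -1, 4, 2], r+c [4, 8, 5, 9, 6, 10] are all distinct, so no two queens attack.

(1,3) (2,6) (3,2) (4,5) (5,1) (6,4)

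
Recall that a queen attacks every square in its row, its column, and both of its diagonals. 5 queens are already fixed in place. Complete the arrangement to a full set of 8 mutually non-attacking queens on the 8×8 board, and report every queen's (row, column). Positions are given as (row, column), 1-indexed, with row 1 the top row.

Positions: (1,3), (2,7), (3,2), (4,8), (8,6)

Row 5: attacked by (1,3)→{3,7}; (2,7)→{4,7}; (3,2)→{2,4}; (4,8)→{7,8}; (8,6)→{3,6}. Safe: 1, 5. Place at column 5.
Row 6: attacked by (1,3)→{3,8}; (2,7)→{3,7}; (3,2)→{2,5}; (4,8)→{6,8}; (5,5)→{4,5,6}; (8,6)→{4,6,8}. Safe: 1. Place at column 1.
Row 7: attacked by (1,3)→{3}; (2,7)→{2,7}; (3,2)→{2,6}; (4,8)→{5,8}; (5,5)→{3,5,7}; (6,1)→{1,2}; (8,6)→{5,6,7}. Safe: 4. Place at column 4.
Columns [3, 7, 2, 8, 5, 1, 4, 6], r−c [-2, -5, 1, -4, 0, 5, 3, 2], r+c [4, 9, 5, 12, 10, 7, 11, 14] are all distinct, so no two queens attack.

(1,3) (2,7) (3,2) (4,8) (5,5) (6,1) (7,4) (8,6)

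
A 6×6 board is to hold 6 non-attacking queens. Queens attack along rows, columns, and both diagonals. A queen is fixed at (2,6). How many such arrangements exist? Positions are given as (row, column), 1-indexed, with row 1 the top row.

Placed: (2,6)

1

Branch on row 1: col 1 → 0; col 2 → 0; col 3 → 1; col 4 → 0.
Sum: 0 + 0 + 1 + 0 = 1.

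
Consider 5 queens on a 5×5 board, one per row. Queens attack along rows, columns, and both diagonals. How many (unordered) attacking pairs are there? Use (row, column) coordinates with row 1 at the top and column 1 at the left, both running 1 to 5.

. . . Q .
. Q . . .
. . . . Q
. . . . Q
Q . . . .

Same column: (3,5)–(4,5) (column 5).
Total attacking pairs: 1.

1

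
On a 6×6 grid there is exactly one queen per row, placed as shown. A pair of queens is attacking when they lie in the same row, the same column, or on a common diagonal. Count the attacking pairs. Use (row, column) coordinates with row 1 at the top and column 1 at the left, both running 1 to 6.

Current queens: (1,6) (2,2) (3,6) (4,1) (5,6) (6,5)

Same column: (1,6)–(3,6) (column 6); (1,6)–(5,6) (column 6); (3,6)–(5,6) (column 6).
Same diagonal: (5,6)–(6,5) (|5−6| = |6−5| = 1).
Total attacking pairs: 4.

4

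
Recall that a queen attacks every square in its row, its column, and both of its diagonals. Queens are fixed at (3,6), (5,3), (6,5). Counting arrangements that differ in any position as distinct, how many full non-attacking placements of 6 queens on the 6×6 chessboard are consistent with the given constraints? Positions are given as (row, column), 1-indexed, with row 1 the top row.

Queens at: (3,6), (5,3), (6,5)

1

Branch on row 1: col 1 → 0; col 2 → 1.
Sum: 0 + 1 = 1.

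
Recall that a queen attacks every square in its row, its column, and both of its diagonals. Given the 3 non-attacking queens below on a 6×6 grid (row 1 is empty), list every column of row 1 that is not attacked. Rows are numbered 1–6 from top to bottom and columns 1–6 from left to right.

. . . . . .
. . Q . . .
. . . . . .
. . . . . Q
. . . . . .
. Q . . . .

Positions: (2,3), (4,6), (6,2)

columns 1, 5

(2,3) attacks row 1 at column 3 and diagonals 2, 4.
(4,6) attacks row 1 at column 6 and diagonals 3.
(6,2) attacks row 1 at column 2.
Attacked columns: {2, 3, 4, 6}. Safe: {1, 5}.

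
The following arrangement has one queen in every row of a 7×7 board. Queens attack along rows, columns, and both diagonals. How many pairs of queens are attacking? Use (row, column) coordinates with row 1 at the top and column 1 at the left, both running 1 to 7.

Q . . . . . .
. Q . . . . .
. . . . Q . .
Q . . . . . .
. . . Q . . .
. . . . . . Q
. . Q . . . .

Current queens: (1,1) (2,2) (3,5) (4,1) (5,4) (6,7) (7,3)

2

Same column: (1,1)–(4,1) (column 1).
Same diagonal: (1,1)–(2,2) (|1−2| = |1−2| = 1).
Total attacking pairs: 2.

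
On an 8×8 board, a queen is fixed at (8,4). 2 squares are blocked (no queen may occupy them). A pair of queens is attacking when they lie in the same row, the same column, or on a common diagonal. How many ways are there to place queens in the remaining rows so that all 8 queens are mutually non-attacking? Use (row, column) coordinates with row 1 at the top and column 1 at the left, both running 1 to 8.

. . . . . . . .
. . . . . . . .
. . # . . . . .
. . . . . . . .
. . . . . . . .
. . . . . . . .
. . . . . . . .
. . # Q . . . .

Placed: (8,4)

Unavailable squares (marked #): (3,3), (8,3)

16

Branch on row 1: col 1 → 1; col 2 → 2; col 3 → 3; col 5 → 3; col 6 → 4; col 7 → 2; col 8 → 1.
Sum: 1 + 2 + 3 + 3 + 4 + 2 + 1 = 16.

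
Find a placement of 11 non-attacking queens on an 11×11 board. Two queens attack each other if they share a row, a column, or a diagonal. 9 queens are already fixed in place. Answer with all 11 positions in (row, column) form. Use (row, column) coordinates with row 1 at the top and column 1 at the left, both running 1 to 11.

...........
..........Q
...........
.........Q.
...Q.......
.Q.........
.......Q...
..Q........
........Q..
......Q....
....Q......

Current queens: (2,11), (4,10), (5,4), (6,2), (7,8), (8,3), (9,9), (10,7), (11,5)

(1,6) (2,11) (3,1) (4,10) (5,4) (6,2) (7,8) (8,3) (9,9) (10,7) (11,5)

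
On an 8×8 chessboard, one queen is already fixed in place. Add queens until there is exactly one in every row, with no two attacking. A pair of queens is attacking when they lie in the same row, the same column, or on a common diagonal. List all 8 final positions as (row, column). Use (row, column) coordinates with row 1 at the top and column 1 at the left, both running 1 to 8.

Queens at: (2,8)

Row 1: attacked by (2,8)→{7,8}. Safe: 1, 2, 3, 4, 5, 6. Place at column 3.
Row 3: attacked by (1,3)→{1,3,5}; (2,8)→{7,8}. Safe: 2, 4, 6. Place at column 4.
Row 4: attacked by (1,3)→{3,6}; (2,8)→{6,8}; (3,4)→{3,4,5}. Safe: 1, 2, 7. Place at column 7.
Row 5: attacked by (1,3)→{3,7}; (2,8)→{5,8}; (3,4)→{2,4,6}; (4,7)→{6,7,8}. Safe: 1. Place at column 1.
Row 6: attacked by (1,3)→{3,8}; (2,8)→{4,8}; (3,4)→{1,4,7}; (4,7)→{5,7}; (5,1)→{1,2}. Safe: 6. Place at column 6.
Row 7: attacked by (1,3)→{3}; (2,8)→{3,8}; (3,4)→{4,8}; (4,7)→{4,7}; (5,1)→{1,3}; (6,6)→{5,6,7}. Safe: 2. Place at column 2.
Row 8: attacked by (1,3)→{3}; (2,8)→{2,8}; (3,4)→{4}; (4,7)→{3,7}; (5,1)→{1,4}; (6,6)→{4,6,8}; (7,2)→{1,2,3}. Safe: 5. Place at column 5.
Columns [3, 8, 4, 7, 1, 6, 2, 5], r−c [-2, -6, -1, -3, 4, 0, 5, 3], r+c [4, 10, 7, 11, 6, 12, 9, 13] are all distinct, so no two queens attack.

(1,3) (2,8) (3,4) (4,7) (5,1) (6,6) (7,2) (8,5)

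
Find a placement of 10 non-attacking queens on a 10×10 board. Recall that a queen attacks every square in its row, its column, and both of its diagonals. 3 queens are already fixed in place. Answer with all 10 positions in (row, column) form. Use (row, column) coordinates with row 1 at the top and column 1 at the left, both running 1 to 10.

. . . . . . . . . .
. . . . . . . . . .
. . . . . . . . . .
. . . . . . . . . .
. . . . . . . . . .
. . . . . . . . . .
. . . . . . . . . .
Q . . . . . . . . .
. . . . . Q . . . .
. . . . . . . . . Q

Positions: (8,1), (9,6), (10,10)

Row 1: attacked by (8,1)→{1,8}; (9,6)→{6}; (10,10)→{1,10}. Safe: 2, 3, 4, 5, 7, 9. Place at column 3.
Row 2: attacked by (1,3)→{2,3,4}; (8,1)→{1,7}; (9,6)→{6}; (10,10)→{2,10}. Safe: 5, 8, 9. Place at column 8.
Row 3: attacked by (1,3)→{1,3,5}; (2,8)→{7,8,9}; (8,1)→{1,6}; (9,6)→{6}; (10,10)→{3,10}. Safe: 2, 4. Place at column 4.
Row 4: attacked by (1,3)→{3,6}; (2,8)→{6,8,10}; (3,4)→{3,4,5}; (8,1)→{1,5}; (9,6)→{1,6}; (10,10)→{4,10}. Safe: 2, 7, 9. Place at column 7.
Row 5: attacked by (1,3)→{3,7}; (2,8)→{5,8}; (3,4)→{2,4,6}; (4,7)→{6,7,8}; (8,1)→{1,4}; (9,6)→{2,6,10}; (10,10)→{5,10}. Safe: 9. Place at column 9.
Row 6: attacked by (1,3)→{3,8}; (2,8)→{4,8}; (3,4)→{1,4,7}; (4,7)→{5,7,9}; (5,9)→{8,9,10}; (8,1)→{1,3}; (9,6)→{3,6,9}; (10,10)→{6,10}. Safe: 2. Place at column 2.
Row 7: attacked by (1,3)→{3,9}; (2,8)→{3,8}; (3,4)→{4,8}; (4,7)→{4,7,10}; (5,9)→{7,9}; (6,2)→{1,2,3}; (8,1)→{1,2}; (9,6)→{4,6,8}; (10,10)→{7,10}. Safe: 5. Place at column 5.
Columns [3, 8, 4, 7, 9, 2, 5, 1, 6, 10], r−c [-2, -6, -1, -3, -4, 4, 2, 7, 3, 0], r+c [4, 10, 7, 11, 14, 8, 12, 9, 15, 20] are all distinct, so no two queens attack.

(1,3) (2,8) (3,4) (4,7) (5,9) (6,2) (7,5) (8,1) (9,6) (10,10)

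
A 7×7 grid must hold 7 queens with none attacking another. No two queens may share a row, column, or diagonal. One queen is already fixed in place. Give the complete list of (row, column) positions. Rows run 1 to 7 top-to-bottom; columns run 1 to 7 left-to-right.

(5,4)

Row 1: attacked by (5,4)→{4}. Safe: 1, 2, 3, 5, 6, 7. Place at column 3.
Row 2: attacked by (1,3)→{2,3,4}; (5,4)→{1,4,7}. Safe: 5, 6. Place at column 5.
Row 3: attacked by (1,3)→{1,3,5}; (2,5)→{4,5,6}; (5,4)→{2,4,6}. Safe: 7. Place at column 7.
Row 4: attacked by (1,3)→{3,6}; (2,5)→{3,5,7}; (3,7)→{6,7}; (5,4)→{3,4,5}. Safe: 1, 2. Place at column 2.
Row 6: attacked by (1,3)→{3}; (2,5)→{1,5}; (3,7)→{4,7}; (4,2)→{2,4}; (5,4)→{3,4,5}. Safe: 6. Place at column 6.
Row 7: attacked by (1,3)→{3}; (2,5)→{5}; (3,7)→{3,7}; (4,2)→{2,5}; (5,4)→{2,4,6}; (6,6)→{5,6,7}. Safe: 1. Place at column 1.
Columns [3, 5, 7, 2, 4, 6, 1], r−c [-2, -3, -4, 2, 1, 0, 6], r+c [4, 7, 10, 6, 9, 12, 8] are all distinct, so no two queens attack.

(1,3) (2,5) (3,7) (4,2) (5,4) (6,6) (7,1)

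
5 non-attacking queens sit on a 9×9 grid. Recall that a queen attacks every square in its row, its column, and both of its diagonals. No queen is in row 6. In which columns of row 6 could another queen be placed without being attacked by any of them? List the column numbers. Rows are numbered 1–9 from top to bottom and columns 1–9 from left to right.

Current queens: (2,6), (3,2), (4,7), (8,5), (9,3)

columns 1, 4, 8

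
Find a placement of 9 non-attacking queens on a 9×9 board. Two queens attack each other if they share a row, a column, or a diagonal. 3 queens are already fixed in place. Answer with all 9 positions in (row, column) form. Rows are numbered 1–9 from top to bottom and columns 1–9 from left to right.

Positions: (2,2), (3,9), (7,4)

Row 1: attacked by (2,2)→{1,2,3}; (3,9)→{7,9}; (7,4)→{4}. Safe: 5, 6, 8. Place at column 6.
Row 4: attacked by (1,6)→{3,6,9}; (2,2)→{2,4}; (3,9)→{8,9}; (7,4)→{1,4,7}. Safe: 5. Place at column 5.
Row 5: attacked by (1,6)→{2,6}; (2,2)→{2,5}; (3,9)→{7,9}; (4,5)→{4,5,6}; (7,4)→{2,4,6}. Safe: 1, 3, 8. Place at column 3.
Row 6: attacked by (1,6)→{1,6}; (2,2)→{2,6}; (3,9)→{6,9}; (4,5)→{3,5,7}; (5,3)→{2,3,4}; (7,4)→{3,4,5}. Safe: 8. Place at column 8.
Row 8: attacked by (1,6)→{6}; (2,2)→{2,8}; (3,9)→{4,9}; (4,5)→{1,5,9}; (5,3)→{3,6}; (6,8)→{6,8}; (7,4)→{3,4,5}. Safe: 7. Place at column 7.
Row 9: attacked by (1,6)→{6}; (2,2)→{2,9}; (3,9)→{3,9}; (4,5)→{5}; (5,3)→{3,7}; (6,8)→{5,8}; (7,4)→{2,4,6}; (8,7)→{6,7,8}. Safe: 1. Place at column 1.
Columns [6, 2, 9, 5, 3, 8, 4, 7, 1], r−c [-5, 0, -6, -1, 2, -2, 3, 1, 8], r+c [7, 4, 12, 9, 8, 14, 11, 15, 10] are all distinct, so no two queens attack.

(1,6) (2,2) (3,9) (4,5) (5,3) (6,8) (7,4) (8,7) (9,1)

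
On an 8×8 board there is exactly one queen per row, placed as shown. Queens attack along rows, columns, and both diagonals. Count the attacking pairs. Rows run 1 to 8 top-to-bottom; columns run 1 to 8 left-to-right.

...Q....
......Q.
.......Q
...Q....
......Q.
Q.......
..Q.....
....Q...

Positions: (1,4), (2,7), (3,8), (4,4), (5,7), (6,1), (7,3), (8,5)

3

Same column: (1,4)–(4,4) (column 4); (2,7)–(5,7) (column 7).
Same diagonal: (2,7)–(3,8) (|2−3| = |7−8| = 1).
Total attacking pairs: 3.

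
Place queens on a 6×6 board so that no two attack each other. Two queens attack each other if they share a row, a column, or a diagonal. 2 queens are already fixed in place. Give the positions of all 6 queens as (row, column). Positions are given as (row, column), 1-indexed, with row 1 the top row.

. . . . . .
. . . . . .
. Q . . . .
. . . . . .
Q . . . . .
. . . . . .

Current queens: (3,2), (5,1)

(1,3) (2,6) (3,2) (4,5) (5,1) (6,4)

Row 1: attacked by (3,2)→{2,4}; (5,1)→{1,5}. Safe: 3, 6. Place at column 3.
Row 2: attacked by (1,3)→{2,3,4}; (3,2)→{1,2,3}; (5,1)→{1,4}. Safe: 5, 6. Place at column 6.
Row 4: attacked by (1,3)→{3,6}; (2,6)→{4,6}; (3,2)→{1,2,3}; (5,1)→{1,2}. Safe: 5. Place at column 5.
Row 6: attacked by (1,3)→{3}; (2,6)→{2,6}; (3,2)→{2,5}; (4,5)→{3,5}; (5,1)→{1,2}. Safe: 4. Place at column 4.
Columns [3, 6, 2, 5, 1, 4], r−c [-2, -4, 1, -1, 4, 2], r+c [4, 8, 5, 9, 6, 10] are all distinct, so no two queens attack.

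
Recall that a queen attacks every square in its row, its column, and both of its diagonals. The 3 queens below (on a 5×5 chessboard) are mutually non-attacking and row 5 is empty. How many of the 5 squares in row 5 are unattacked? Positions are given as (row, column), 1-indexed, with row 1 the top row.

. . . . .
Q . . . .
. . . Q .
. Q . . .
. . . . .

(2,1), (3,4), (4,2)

1

(2,1) attacks row 5 at column 1 and diagonals 4.
(3,4) attacks row 5 at column 4 and diagonals 2.
(4,2) attacks row 5 at column 2 and diagonals 1, 3.
Attacked columns: {1, 2, 3, 4}. Safe: {5}.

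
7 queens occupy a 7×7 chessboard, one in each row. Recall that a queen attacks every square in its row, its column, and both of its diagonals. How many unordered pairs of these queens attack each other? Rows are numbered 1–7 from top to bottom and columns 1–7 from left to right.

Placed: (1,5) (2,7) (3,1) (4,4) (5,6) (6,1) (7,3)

1

Same column: (3,1)–(6,1) (column 1).
Total attacking pairs: 1.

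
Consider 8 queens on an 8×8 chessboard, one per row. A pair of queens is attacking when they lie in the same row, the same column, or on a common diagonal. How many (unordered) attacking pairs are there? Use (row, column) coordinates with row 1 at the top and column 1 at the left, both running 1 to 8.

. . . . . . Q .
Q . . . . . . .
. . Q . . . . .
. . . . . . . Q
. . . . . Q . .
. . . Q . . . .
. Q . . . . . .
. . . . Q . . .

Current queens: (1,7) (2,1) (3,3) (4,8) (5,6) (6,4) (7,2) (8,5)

0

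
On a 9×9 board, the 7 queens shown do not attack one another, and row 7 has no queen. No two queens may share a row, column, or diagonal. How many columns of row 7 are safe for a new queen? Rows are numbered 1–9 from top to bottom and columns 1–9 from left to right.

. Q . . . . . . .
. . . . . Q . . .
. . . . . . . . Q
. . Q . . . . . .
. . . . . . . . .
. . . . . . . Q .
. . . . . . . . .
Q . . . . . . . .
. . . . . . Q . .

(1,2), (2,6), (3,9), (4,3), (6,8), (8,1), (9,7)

1

(1,2) attacks row 7 at column 2 and diagonals 8.
(2,6) attacks row 7 at column 6 and diagonals 1.
(3,9) attacks row 7 at column 9 and diagonals 5.
(4,3) attacks row 7 at column 3 and diagonals 6.
(6,8) attacks row 7 at column 8 and diagonals 7, 9.
(8,1) attacks row 7 at column 1 and diagonals 2.
(9,7) attacks row 7 at column 7 and diagonals 5, 9.
Attacked columns: {1, 2, 3, 5, 6, 7, 8, 9}. Safe: {4}.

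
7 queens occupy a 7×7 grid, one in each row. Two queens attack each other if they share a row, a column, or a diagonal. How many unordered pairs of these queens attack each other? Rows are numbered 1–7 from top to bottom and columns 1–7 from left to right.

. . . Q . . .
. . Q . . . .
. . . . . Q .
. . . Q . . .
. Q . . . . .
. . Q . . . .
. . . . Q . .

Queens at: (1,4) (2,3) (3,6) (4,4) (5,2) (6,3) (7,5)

Same column: (1,4)–(4,4) (column 4); (2,3)–(6,3) (column 3).
Same diagonal: (1,4)–(2,3) (|1−2| = |4−3| = 1); (1,4)–(3,6) (|1−3| = |4−6| = 2); (3,6)–(6,3) (|3−6| = |6−3| = 3); (5,2)–(6,3) (|5−6| = |2−3| = 1).
Total attacking pairs: 6.

6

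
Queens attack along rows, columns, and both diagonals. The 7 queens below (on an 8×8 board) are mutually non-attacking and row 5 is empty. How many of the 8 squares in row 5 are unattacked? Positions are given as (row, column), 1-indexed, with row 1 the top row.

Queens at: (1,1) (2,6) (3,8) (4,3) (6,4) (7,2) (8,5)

1

(1,1) attacks row 5 at column 1 and diagonals 5.
(2,6) attacks row 5 at column 6 and diagonals 3.
(3,8) attacks row 5 at column 8 and diagonals 6.
(4,3) attacks row 5 at column 3 and diagonals 2, 4.
(6,4) attacks row 5 at column 4 and diagonals 3, 5.
(7,2) attacks row 5 at column 2 and diagonals 4.
(8,5) attacks row 5 at column 5 and diagonals 2, 8.
Attacked columns: {1, 2, 3, 4, 5, 6, 8}. Safe: {7}.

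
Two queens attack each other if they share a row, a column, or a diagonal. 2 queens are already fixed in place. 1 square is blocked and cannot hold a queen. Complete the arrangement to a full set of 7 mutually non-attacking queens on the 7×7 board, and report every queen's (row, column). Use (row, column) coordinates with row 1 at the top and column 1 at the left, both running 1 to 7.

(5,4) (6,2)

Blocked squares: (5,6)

(1,5) (2,3) (3,1) (4,6) (5,4) (6,2) (7,7)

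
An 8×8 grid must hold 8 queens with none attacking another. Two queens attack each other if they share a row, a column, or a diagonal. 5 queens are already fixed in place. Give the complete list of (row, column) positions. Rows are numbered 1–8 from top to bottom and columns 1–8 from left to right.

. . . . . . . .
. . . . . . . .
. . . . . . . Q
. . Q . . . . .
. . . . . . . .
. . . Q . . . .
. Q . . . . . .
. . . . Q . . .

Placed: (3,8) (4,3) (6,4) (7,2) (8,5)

Row 1: attacked by (3,8)→{6,8}; (4,3)→{3,6}; (6,4)→{4}; (7,2)→{2,8}; (8,5)→{5}. Safe: 1, 7. Place at column 1.
Row 2: attacked by (1,1)→{1,2}; (3,8)→{7,8}; (4,3)→{1,3,5}; (6,4)→{4,8}; (7,2)→{2,7}; (8,5)→{5}. Safe: 6. Place at column 6.
Row 5: attacked by (1,1)→{1,5}; (2,6)→{3,6}; (3,8)→{6,8}; (4,3)→{2,3,4}; (6,4)→{3,4,5}; (7,2)→{2,4}; (8,5)→{2,5,8}. Safe: 7. Place at column 7.
Columns [1, 6, 8, 3, 7, 4, 2, 5], r−c [0, -4, -5, 1, -2, 2, 5, 3], r+c [2, 8, 11, 7, 12, 10, 9, 13] are all distinct, so no two queens attack.

(1,1) (2,6) (3,8) (4,3) (5,7) (6,4) (7,2) (8,5)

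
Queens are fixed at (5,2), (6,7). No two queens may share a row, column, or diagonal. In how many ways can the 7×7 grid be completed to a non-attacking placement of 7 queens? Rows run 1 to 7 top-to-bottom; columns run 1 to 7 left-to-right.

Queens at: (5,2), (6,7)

Branch on row 1: col 1 → 0; col 3 → 1; col 4 → 1; col 5 → 1.
Sum: 0 + 1 + 1 + 1 = 3.

3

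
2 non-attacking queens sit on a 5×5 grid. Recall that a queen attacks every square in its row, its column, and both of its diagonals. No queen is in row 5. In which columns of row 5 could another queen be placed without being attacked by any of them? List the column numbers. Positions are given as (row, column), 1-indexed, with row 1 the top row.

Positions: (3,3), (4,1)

columns 4

(3,3) attacks row 5 at column 3 and diagonals 1, 5.
(4,1) attacks row 5 at column 1 and diagonals 2.
Attacked columns: {1, 2, 3, 5}. Safe: {4}.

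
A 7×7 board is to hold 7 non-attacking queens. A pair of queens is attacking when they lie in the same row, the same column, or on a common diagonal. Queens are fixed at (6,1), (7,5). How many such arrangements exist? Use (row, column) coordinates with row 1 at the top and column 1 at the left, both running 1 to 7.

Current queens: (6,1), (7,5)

Branch on row 1: col 2 → 1; col 3 → 1; col 4 → 0; col 7 → 0.
Sum: 1 + 1 + 0 + 0 = 2.

2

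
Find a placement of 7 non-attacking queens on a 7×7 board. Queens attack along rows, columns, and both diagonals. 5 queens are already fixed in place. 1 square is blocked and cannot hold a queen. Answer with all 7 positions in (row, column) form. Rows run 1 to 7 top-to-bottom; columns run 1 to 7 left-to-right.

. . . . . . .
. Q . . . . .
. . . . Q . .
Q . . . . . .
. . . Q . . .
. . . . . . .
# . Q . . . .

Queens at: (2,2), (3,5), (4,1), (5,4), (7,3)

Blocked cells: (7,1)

(1,6) (2,2) (3,5) (4,1) (5,4) (6,7) (7,3)

Row 1: attacked by (2,2)→{1,2,3}; (3,5)→{3,5,7}; (4,1)→{1,4}; (5,4)→{4}; (7,3)→{3}. Safe: 6. Place at column 6.
Row 6: attacked by (1,6)→{1,6}; (2,2)→{2,6}; (3,5)→{2,5}; (4,1)→{1,3}; (5,4)→{3,4,5}; (7,3)→{2,3,4}. Safe: 7. Place at column 7.
Columns [6, 2, 5, 1, 4, 7, 3], r−c [-5, 0, -2, 3, 1, -1, 4], r+c [7, 4, 8, 5, 9, 13, 10] are all distinct, so no two queens attack.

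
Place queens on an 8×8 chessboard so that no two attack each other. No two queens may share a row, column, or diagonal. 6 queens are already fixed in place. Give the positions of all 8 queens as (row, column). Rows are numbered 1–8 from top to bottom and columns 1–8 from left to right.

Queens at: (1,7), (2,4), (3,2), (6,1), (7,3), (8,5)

Row 4: attacked by (1,7)→{4,7}; (2,4)→{2,4,6}; (3,2)→{1,2,3}; (6,1)→{1,3}; (7,3)→{3,6}; (8,5)→{1,5}. Safe: 8. Place at column 8.
Row 5: attacked by (1,7)→{3,7}; (2,4)→{1,4,7}; (3,2)→{2,4}; (4,8)→{7,8}; (6,1)→{1,2}; (7,3)→{1,3,5}; (8,5)→{2,5,8}. Safe: 6. Place at column 6.
Columns [7, 4, 2, 8, 6, 1, 3, 5], r−c [-6, -2, 1, -4, -1, 5, 4, 3], r+c [8, 6, 5, 12, 11, 7, 10, 13] are all distinct, so no two queens attack.

(1,7) (2,4) (3,2) (4,8) (5,6) (6,1) (7,3) (8,5)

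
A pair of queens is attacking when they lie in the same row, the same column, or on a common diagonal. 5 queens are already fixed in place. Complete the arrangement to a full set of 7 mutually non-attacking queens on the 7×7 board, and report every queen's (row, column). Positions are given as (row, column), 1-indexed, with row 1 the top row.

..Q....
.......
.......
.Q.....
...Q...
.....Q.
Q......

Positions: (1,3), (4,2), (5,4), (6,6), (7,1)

(1,3) (2,5) (3,7) (4,2) (5,4) (6,6) (7,1)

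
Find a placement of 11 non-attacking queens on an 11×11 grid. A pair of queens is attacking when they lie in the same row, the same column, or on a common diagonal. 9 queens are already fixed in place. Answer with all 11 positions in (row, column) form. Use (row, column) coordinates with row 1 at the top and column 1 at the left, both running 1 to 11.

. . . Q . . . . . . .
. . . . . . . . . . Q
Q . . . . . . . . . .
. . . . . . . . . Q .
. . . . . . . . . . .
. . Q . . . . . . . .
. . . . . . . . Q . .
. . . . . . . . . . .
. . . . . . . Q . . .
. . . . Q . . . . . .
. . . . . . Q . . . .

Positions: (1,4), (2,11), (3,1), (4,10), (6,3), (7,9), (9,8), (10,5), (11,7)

(1,4) (2,11) (3,1) (4,10) (5,6) (6,3) (7,9) (8,2) (9,8) (10,5) (11,7)

Row 5: attacked by (1,4)→{4,8}; (2,11)→{8,11}; (3,1)→{1,3}; (4,10)→{9,10,11}; (6,3)→{2,3,4}; (7,9)→{7,9,11}; (9,8)→{4,8}; (10,5)→{5,10}; (11,7)→{1,7}. Safe: 6. Place at column 6.
Row 8: attacked by (1,4)→{4,11}; (2,11)→{5,11}; (3,1)→{1,6}; (4,10)→{6,10}; (5,6)→{3,6,9}; (6,3)→{1,3,5}; (7,9)→{8,9,10}; (9,8)→{7,8,9}; (10,5)→{3,5,7}; (11,7)→{4,7,10}. Safe: 2. Place at column 2.
Columns [4, 11, 1, 10, 6, 3, 9, 2, 8, 5, 7], r−c [-3, -9, 2, -6, -1, 3, -2, 6, 1, 5, 4], r+c [5, 13, 4, 14, 11, 9, 16, 10, 17, 15, 18] are all distinct, so no two queens attack.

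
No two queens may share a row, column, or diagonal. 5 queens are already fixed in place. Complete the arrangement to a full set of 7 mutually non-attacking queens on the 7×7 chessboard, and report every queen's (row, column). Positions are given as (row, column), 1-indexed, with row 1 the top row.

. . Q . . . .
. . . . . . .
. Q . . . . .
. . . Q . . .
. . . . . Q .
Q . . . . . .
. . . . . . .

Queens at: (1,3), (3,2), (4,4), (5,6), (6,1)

Row 2: attacked by (1,3)→{2,3,4}; (3,2)→{1,2,3}; (4,4)→{2,4,6}; (5,6)→{3,6}; (6,1)→{1,5}. Safe: 7. Place at column 7.
Row 7: attacked by (1,3)→{3}; (2,7)→{2,7}; (3,2)→{2,6}; (4,4)→{1,4,7}; (5,6)→{4,6}; (6,1)→{1,2}. Safe: 5. Place at column 5.
Columns [3, 7, 2, 4, 6, 1, 5], r−c [-2, -5, 1, 0, -1, 5, 2], r+c [4, 9, 5, 8, 11, 7, 12] are all distinct, so no two queens attack.

(1,3) (2,7) (3,2) (4,4) (5,6) (6,1) (7,5)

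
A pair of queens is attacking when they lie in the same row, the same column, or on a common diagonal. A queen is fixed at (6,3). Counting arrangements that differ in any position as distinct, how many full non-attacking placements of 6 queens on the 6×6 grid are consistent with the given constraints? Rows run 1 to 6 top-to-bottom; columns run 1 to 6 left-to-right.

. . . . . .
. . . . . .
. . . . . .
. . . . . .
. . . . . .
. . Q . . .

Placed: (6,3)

1

Branch on row 1: col 1 → 0; col 2 → 0; col 4 → 1; col 5 → 0; col 6 → 0.
Sum: 0 + 0 + 1 + 0 + 0 = 1.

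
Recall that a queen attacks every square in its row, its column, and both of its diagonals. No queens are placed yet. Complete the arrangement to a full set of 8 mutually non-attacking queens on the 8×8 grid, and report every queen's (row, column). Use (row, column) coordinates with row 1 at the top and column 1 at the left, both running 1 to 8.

Row 1: Safe: 1, 2, 3, 4, 5, 6, 7, 8. Place at column 5.
Row 2: attacked by (1,5)→{4,5,6}. Safe: 1, 2, 3, 7, 8. Place at column 7.
Row 3: attacked by (1,5)→{3,5,7}; (2,7)→{6,7,8}. Safe: 1, 2, 4. Place at column 2.
Row 4: attacked by (1,5)→{2,5,8}; (2,7)→{5,7}; (3,2)→{1,2,3}. Safe: 4, 6. Place at column 4.
Row 5: attacked by (1,5)→{1,5}; (2,7)→{4,7}; (3,2)→{2,4}; (4,4)→{3,4,5}. Safe: 6, 8. Place at column 8.
Row 6: attacked by (1,5)→{5}; (2,7)→{3,7}; (3,2)→{2,5}; (4,4)→{2,4,6}; (5,8)→{7,8}. Safe: 1. Place at column 1.
Row 7: attacked by (1,5)→{5}; (2,7)→{2,7}; (3,2)→{2,6}; (4,4)→{1,4,7}; (5,8)→{6,8}; (6,1)→{1,2}. Safe: 3. Place at column 3.
Row 8: attacked by (1,5)→{5}; (2,7)→{1,7}; (3,2)→{2,7}; (4,4)→{4,8}; (5,8)→{5,8}; (6,1)→{1,3}; (7,3)→{2,3,4}. Safe: 6. Place at column 6.
Columns [5, 7, 2, 4, 8, 1, 3, 6], r−c [-4, -5, 1, 0, -3, 5, 4, 2], r+c [6, 9, 5, 8, 13, 7, 10, 14] are all distinct, so no two queens attack.

(1,5) (2,7) (3,2) (4,4) (5,8) (6,1) (7,3) (8,6)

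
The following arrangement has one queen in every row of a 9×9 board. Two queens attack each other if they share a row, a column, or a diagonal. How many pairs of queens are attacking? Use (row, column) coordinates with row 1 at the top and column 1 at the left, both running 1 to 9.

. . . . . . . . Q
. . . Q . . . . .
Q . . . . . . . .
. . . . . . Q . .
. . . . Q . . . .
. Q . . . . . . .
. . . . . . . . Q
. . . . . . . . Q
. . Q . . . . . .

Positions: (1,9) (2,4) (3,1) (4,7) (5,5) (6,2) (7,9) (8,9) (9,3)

5

Same column: (1,9)–(7,9) (column 9); (1,9)–(8,9) (column 9); (7,9)–(8,9) (column 9).
Same diagonal: (1,9)–(5,5) (|1−5| = |9−5| = 4); (2,4)–(7,9) (|2−7| = |4−9| = 5).
Total attacking pairs: 5.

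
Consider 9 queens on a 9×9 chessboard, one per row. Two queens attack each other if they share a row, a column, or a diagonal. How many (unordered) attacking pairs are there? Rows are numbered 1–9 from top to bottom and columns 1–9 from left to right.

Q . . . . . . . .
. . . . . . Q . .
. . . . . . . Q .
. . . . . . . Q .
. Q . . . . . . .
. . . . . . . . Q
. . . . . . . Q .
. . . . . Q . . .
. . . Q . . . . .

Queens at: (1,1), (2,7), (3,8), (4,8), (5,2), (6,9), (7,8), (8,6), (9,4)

Same column: (3,8)–(4,8) (column 8); (3,8)–(7,8) (column 8); (4,8)–(7,8) (column 8).
Same diagonal: (2,7)–(3,8) (|2−3| = |7−8| = 1); (6,9)–(7,8) (|6−7| = |9−8| = 1).
Total attacking pairs: 5.

5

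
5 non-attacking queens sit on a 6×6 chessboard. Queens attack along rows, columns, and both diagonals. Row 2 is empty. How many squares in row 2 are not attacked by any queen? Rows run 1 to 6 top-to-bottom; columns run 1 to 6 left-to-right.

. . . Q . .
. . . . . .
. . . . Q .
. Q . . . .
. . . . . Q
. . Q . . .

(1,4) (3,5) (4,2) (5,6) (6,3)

1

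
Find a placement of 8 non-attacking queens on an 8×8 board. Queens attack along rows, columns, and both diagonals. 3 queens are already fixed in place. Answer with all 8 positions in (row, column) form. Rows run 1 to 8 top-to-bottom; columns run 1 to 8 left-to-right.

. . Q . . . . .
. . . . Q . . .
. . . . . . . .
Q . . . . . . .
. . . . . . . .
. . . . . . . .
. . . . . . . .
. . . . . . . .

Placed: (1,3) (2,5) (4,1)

Row 3: attacked by (1,3)→{1,3,5}; (2,5)→{4,5,6}; (4,1)→{1,2}. Safe: 7, 8. Place at column 7.
Row 5: attacked by (1,3)→{3,7}; (2,5)→{2,5,8}; (3,7)→{5,7}; (4,1)→{1,2}. Safe: 4, 6. Place at column 4.
Row 6: attacked by (1,3)→{3,8}; (2,5)→{1,5}; (3,7)→{4,7}; (4,1)→{1,3}; (5,4)→{3,4,5}. Safe: 2, 6. Place at column 2.
Row 7: attacked by (1,3)→{3}; (2,5)→{5}; (3,7)→{3,7}; (4,1)→{1,4}; (5,4)→{2,4,6}; (6,2)→{1,2,3}. Safe: 8. Place at column 8.
Row 8: attacked by (1,3)→{3}; (2,5)→{5}; (3,7)→{2,7}; (4,1)→{1,5}; (5,4)→{1,4,7}; (6,2)→{2,4}; (7,8)→{7,8}. Safe: 6. Place at column 6.
Columns [3, 5, 7, 1, 4, 2, 8, 6], r−c [-2, -3, -4, 3, 1, 4, -1, 2], r+c [4, 7, 10, 5, 9, 8, 15, 14] are all distinct, so no two queens attack.

(1,3) (2,5) (3,7) (4,1) (5,4) (6,2) (7,8) (8,6)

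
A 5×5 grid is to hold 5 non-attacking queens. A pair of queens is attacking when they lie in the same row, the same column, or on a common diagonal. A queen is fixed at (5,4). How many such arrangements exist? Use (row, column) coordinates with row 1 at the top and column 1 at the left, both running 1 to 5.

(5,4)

2

Branch on row 1: col 1 → 1; col 2 → 1; col 3 → 0; col 5 → 0.
Sum: 1 + 1 + 0 + 0 = 2.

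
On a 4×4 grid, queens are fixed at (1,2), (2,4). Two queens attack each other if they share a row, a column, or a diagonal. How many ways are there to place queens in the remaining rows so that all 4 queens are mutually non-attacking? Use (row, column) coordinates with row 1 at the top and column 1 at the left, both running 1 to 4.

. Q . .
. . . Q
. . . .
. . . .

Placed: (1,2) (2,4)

Branch on row 3: col 1 → 1.
Sum: 1 = 1.

1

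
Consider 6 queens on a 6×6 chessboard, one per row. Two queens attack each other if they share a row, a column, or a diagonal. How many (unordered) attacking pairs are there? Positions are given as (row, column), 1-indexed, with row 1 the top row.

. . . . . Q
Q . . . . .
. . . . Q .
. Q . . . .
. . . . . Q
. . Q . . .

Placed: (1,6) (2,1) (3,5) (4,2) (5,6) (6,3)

Same column: (1,6)–(5,6) (column 6).
Total attacking pairs: 1.

1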